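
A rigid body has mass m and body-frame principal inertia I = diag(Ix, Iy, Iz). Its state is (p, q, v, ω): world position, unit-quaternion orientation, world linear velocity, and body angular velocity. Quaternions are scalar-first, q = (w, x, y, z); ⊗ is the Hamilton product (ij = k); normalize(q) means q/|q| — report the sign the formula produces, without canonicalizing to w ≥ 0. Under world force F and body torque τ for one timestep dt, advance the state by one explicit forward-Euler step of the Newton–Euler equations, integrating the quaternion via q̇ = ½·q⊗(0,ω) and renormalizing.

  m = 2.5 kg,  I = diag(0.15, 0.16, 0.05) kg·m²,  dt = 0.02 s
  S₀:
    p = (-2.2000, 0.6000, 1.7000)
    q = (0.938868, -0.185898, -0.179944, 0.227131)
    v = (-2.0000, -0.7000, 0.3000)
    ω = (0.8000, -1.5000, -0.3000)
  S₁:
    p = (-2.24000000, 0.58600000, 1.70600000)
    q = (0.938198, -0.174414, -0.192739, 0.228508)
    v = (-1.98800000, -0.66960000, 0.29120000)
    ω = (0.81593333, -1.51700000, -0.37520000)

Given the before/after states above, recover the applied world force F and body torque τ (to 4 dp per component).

v₁ − v₀ = (0.01200000, 0.03040000, -0.00880000)
applied force F = (1.5000, 3.8000, -1.1000)
rate change Δω = (0.01593333, -0.01700000, -0.07520000)
precession coupling = (-0.0495, -0.0240, -0.0120)
τ = I·(Δω/dt) + ω₀×(Iω₀) = (0.0700, -0.1600, -0.2000)

F = (1.5000, 3.8000, -1.1000)
τ = (0.0700, -0.1600, -0.2000)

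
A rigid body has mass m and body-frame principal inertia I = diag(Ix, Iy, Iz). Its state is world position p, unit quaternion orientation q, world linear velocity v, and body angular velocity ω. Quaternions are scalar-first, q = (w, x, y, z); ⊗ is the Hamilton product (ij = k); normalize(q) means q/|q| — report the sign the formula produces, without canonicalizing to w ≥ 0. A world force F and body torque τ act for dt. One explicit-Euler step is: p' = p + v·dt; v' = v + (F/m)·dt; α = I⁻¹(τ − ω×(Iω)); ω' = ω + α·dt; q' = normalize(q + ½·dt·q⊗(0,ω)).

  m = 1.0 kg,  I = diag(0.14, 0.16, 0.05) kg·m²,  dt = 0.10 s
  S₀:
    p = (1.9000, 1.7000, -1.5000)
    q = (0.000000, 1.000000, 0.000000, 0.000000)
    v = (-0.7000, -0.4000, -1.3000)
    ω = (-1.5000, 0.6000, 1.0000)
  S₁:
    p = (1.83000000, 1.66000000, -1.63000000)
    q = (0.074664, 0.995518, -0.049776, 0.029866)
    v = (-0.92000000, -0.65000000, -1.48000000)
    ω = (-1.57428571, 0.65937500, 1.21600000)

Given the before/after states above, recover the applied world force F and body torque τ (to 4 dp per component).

velocity change Δv = (-0.22000000, -0.25000000, -0.18000000)
m·(v₁−v₀)/dt = (-2.2000, -2.5000, -1.8000)
ω₁ − ω₀ = (-0.07428571, 0.05937500, 0.21600000)
applied torque τ = (-0.1700, -0.0400, 0.0900)

F = (-2.2000, -2.5000, -1.8000)
τ = (-0.1700, -0.0400, 0.0900)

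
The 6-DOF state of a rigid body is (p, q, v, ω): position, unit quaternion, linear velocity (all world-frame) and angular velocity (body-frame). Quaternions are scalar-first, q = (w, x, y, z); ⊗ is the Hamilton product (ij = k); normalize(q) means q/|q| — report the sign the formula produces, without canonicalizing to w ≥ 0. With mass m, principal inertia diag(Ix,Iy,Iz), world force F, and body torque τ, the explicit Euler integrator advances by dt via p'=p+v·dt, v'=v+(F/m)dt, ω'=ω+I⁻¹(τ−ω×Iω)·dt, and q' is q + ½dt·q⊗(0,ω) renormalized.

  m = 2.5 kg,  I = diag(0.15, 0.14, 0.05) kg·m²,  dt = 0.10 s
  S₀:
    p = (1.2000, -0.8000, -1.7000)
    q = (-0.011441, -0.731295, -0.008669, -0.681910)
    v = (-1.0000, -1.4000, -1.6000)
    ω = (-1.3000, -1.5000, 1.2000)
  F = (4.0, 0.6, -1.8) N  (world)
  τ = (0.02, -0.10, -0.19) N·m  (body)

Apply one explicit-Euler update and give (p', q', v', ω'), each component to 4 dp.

new position p' = (1.1000, -0.9400, -1.8600)
new velocity v' = (-0.8400, -1.3760, -1.6720)
α = I⁻¹(τ − ω×Iω) = (-0.9467, 0.4000, -3.4100)
new body rate ω' = (-1.3947, -1.4600, 0.8590)
Hamilton product q⊗(0,ω) = (-0.1453950, -1.0183945, 1.7811985, 1.0719436)
q' = normalize(q + ½dt·q⊗(0,ω)) = (-0.0186, -0.7770, 0.0799, -0.6241)

p' = (1.1000, -0.9400, -1.8600)
q' = (-0.0186, -0.7770, 0.0799, -0.6241)
v' = (-0.8400, -1.3760, -1.6720)
ω' = (-1.3947, -1.4600, 0.8590)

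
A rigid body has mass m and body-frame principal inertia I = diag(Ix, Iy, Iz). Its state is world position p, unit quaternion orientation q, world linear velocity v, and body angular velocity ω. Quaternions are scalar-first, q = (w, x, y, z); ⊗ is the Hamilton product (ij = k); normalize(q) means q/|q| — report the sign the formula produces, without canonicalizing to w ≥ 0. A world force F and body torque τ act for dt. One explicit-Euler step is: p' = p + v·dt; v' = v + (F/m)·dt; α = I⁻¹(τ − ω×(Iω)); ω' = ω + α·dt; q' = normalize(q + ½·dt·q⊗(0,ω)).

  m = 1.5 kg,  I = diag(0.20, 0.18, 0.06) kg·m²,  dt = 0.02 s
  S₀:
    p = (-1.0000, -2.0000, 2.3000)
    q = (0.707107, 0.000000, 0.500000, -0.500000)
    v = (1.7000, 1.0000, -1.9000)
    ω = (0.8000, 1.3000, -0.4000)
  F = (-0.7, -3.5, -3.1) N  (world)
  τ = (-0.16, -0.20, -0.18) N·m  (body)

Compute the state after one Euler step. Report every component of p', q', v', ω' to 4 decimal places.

a = (-0.4667, -2.3333, -2.0667)
new position p' = (-0.9660, -1.9800, 2.2620)
v' = v + a·dt = (1.6907, 0.9533, -1.9413)
angular accel α = (-1.1120, -0.8622, -2.6533)
new body rate ω' = (0.7778, 1.2828, -0.4531)
q⊗(0,ω) = (-0.8500000, 1.0156856, 0.5192391, -0.6828428)
q' = normalize(q + ½dt·q⊗(0,ω)) = (0.6985, 0.0102, 0.5051, -0.5068)

p' = (-0.9660, -1.9800, 2.2620)
q' = (0.6985, 0.0102, 0.5051, -0.5068)
v' = (1.6907, 0.9533, -1.9413)
ω' = (0.7778, 1.2828, -0.4531)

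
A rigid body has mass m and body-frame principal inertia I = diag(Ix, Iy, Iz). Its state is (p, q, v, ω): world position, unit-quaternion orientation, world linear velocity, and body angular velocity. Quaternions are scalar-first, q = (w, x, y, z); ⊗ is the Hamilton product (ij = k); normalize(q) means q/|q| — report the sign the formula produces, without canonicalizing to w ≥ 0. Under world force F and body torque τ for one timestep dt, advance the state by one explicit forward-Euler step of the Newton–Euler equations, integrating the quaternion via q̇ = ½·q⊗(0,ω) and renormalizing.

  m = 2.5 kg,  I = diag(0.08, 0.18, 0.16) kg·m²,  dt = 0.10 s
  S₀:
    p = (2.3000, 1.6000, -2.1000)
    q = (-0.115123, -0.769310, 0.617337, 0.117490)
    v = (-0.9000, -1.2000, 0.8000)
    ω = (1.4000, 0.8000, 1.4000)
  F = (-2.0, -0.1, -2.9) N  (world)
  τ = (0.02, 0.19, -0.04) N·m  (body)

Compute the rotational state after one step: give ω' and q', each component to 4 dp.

ω' = (1.4530, 0.9927, 1.3050)
q' = (-0.0937, -0.7347, 0.6710, 0.0352)

angular accel α = (0.5300, 1.9267, -0.9500)
ω' = ω + α·dt = (1.4530, 0.9927, 1.3050)
Hamilton product q⊗(0,ω) = (0.4186784, 0.6091076, 1.1494216, -1.6408920)
updated quaternion q' = (-0.0937, -0.7347, 0.6710, 0.0352)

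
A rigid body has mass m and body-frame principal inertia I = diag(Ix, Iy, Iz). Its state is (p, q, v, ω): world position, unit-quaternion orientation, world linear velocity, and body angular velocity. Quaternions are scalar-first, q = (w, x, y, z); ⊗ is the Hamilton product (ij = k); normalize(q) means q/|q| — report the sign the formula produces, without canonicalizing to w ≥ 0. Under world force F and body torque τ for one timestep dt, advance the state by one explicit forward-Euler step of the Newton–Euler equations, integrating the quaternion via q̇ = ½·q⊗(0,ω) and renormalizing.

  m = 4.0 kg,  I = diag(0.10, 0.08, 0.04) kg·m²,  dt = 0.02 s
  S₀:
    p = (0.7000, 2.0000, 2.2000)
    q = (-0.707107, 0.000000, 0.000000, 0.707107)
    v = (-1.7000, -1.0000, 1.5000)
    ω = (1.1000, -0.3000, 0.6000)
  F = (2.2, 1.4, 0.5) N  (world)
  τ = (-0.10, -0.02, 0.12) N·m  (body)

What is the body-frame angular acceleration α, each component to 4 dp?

gyro term ω×Iω = (0.0072, 0.0396, 0.0066)
(τ − ω×Iω)/I = (-1.0720, -0.7450, 2.8350)

α = (-1.0720, -0.7450, 2.8350)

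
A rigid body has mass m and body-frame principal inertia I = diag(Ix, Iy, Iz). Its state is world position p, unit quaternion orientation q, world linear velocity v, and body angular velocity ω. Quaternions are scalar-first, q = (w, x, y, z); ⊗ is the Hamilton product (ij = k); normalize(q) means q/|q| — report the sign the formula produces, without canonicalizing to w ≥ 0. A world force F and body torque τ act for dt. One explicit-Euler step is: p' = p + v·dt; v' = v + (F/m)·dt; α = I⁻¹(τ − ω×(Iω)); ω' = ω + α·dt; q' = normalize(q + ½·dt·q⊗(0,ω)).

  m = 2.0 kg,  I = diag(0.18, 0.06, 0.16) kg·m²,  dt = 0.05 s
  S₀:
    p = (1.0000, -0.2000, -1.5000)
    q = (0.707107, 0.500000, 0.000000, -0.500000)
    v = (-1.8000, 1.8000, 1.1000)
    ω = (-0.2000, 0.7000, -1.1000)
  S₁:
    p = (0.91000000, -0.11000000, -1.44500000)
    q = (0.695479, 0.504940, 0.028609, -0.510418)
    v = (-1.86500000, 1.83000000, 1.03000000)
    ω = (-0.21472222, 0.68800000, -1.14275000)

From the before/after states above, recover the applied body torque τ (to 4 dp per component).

rate change Δω = (-0.01472222, -0.01200000, -0.04275000)
ω₀×(Iω₀) = (-0.0770, 0.0044, 0.0168)
I·α + gyro = (-0.1300, -0.0100, -0.1200)

τ = (-0.1300, -0.0100, -0.1200)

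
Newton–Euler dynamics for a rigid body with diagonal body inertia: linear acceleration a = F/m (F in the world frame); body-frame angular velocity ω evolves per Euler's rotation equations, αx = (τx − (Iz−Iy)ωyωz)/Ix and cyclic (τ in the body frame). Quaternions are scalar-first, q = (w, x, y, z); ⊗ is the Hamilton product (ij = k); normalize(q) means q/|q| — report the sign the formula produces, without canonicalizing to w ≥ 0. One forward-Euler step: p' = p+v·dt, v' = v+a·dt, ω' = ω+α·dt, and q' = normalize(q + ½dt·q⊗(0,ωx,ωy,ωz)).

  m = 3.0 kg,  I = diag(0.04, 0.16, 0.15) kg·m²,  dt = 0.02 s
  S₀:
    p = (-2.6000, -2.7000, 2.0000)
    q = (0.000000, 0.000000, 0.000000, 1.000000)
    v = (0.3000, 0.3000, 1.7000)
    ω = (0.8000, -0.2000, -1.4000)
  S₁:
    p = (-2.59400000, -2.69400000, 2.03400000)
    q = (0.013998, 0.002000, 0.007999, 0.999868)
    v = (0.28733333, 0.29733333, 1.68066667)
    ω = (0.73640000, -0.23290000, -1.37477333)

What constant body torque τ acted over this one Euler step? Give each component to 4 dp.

τ = (-0.1300, -0.1400, 0.1700)

Δω = ω₁−ω₀ = (-0.06360000, -0.03290000, 0.02522667)
gyro term ω₀×Iω₀ = (-0.0028, 0.1232, -0.0192)
τ = I·(Δω/dt) + ω₀×(Iω₀) = (-0.1300, -0.1400, 0.1700)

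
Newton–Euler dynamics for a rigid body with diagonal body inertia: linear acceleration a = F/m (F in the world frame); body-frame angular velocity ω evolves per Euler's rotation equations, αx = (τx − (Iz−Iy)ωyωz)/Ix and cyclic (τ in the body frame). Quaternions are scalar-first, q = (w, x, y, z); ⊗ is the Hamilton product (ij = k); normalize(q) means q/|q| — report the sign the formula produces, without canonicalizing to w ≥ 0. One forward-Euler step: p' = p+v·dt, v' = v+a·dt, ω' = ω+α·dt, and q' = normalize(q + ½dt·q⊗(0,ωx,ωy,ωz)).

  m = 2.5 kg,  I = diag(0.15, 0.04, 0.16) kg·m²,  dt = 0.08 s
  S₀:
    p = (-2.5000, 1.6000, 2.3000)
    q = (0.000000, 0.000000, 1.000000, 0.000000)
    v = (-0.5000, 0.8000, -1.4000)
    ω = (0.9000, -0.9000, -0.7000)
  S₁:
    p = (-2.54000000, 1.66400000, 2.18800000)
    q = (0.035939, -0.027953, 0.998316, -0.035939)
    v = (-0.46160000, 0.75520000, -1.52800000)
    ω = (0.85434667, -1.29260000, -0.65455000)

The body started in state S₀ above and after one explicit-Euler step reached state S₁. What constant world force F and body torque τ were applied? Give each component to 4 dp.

Δv = v₁−v₀ = (0.03840000, -0.04480000, -0.12800000)
applied force F = (1.2000, -1.4000, -4.0000)
rate change Δω = (-0.04565333, -0.39260000, 0.04545000)
precession coupling = (0.0756, 0.0063, 0.0891)
applied torque τ = (-0.0100, -0.1900, 0.1800)

F = (1.2000, -1.4000, -4.0000)
τ = (-0.0100, -0.1900, 0.1800)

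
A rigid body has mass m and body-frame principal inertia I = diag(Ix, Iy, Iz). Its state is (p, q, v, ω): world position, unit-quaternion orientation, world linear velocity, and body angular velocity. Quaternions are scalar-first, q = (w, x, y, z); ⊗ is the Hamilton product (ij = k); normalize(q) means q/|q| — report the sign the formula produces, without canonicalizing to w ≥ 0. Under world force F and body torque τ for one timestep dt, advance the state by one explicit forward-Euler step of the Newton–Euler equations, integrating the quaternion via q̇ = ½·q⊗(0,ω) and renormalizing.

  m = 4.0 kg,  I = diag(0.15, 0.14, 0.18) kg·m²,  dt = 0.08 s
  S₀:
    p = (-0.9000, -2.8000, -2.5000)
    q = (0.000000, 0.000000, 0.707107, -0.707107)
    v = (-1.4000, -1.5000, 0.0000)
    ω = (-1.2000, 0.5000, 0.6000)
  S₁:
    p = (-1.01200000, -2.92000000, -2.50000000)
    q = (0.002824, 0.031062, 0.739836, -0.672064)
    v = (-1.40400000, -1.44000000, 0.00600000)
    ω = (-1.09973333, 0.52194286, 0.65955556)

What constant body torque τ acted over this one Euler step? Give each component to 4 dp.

τ = (0.2000, 0.0600, 0.1400)

ω₁ − ω₀ = (0.10026667, 0.02194286, 0.05955556)
gyro term ω₀×Iω₀ = (0.0120, 0.0216, 0.0060)
applied torque τ = (0.2000, 0.0600, 0.1400)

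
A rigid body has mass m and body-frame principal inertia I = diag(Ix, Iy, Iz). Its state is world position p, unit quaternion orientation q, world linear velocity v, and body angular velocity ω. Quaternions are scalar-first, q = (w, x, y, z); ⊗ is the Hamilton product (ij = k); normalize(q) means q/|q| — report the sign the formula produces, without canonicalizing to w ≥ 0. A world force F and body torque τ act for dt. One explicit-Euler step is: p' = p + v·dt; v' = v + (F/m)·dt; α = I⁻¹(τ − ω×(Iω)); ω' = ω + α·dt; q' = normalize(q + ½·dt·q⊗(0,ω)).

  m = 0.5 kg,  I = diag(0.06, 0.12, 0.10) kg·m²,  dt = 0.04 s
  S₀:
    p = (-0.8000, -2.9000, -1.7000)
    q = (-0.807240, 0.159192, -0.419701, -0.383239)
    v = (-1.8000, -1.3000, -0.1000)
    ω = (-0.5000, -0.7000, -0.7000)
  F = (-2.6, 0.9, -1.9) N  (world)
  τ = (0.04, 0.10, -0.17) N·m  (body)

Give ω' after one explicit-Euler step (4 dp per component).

precession coupling ω×(Iω) = (-0.0098, -0.0140, 0.0210)
(τ − ω×Iω)/I = (0.8300, 0.9500, -1.9100)
new body rate ω' = (-0.4668, -0.6620, -0.7764)

ω' = (-0.4668, -0.6620, -0.7764)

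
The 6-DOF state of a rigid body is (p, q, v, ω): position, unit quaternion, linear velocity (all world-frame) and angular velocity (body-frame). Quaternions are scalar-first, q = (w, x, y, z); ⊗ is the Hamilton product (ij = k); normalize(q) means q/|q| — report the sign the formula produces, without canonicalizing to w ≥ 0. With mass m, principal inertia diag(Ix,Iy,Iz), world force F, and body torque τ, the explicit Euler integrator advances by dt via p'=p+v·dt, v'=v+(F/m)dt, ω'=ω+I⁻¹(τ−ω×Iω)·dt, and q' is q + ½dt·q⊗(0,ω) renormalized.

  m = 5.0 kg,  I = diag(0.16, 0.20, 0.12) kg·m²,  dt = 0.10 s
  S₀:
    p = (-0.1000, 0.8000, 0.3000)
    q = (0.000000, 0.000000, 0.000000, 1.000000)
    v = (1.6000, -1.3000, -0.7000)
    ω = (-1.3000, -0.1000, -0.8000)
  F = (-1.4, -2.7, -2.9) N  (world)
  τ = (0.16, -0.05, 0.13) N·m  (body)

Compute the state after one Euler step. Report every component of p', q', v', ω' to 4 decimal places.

p' = (0.0600, 0.6700, 0.2300)
q' = (0.0399, 0.0050, -0.0648, 0.9971)
v' = (1.5720, -1.3540, -0.7580)
ω' = (-1.1960, -0.1458, -0.6960)

p' = p + v·dt = (0.0600, 0.6700, 0.2300)
v + (F/m)dt = (1.5720, -1.3540, -0.7580)
gyro term ω×Iω = (-0.0064, 0.0416, 0.0052)
(τ − ω×Iω)/I = (1.0400, -0.4580, 1.0400)
ω + α·dt = (-1.1960, -0.1458, -0.6960)
2q̇ = q⊗(0,ω) = (0.8000000, 0.1000000, -1.3000000, 0.0000000)
updated quaternion q' = (0.0399, 0.0050, -0.0648, 0.9971)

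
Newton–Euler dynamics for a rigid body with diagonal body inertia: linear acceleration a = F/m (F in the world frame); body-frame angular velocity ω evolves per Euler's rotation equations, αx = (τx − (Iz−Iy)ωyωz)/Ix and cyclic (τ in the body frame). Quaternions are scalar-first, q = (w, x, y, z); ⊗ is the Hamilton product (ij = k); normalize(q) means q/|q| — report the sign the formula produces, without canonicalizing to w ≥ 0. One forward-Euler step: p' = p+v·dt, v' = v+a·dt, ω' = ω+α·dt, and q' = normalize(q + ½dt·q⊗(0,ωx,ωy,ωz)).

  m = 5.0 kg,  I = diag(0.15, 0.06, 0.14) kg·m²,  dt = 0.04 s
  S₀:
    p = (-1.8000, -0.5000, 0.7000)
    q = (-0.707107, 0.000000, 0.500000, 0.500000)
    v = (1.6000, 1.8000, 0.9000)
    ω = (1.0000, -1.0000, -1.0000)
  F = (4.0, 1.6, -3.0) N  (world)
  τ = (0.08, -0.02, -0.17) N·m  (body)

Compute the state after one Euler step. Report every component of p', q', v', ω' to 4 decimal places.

α = I⁻¹(τ − ω×Iω) = (0.0000, -0.1667, -1.8571)
ω' = ω + α·dt = (1.0000, -1.0067, -1.0743)
q⊗(0,ω) = (1.0000000, -0.7071070, 1.2071070, 0.2071070)
q + ½dt·q⊗(0,ω), renormalized = (-0.6867, -0.0141, 0.5238, 0.5038)
linear accel F/m = (0.8000, 0.3200, -0.6000)
p' = p + v·dt = (-1.7360, -0.4280, 0.7360)
v + (F/m)dt = (1.6320, 1.8128, 0.8760)

p' = (-1.7360, -0.4280, 0.7360)
q' = (-0.6867, -0.0141, 0.5238, 0.5038)
v' = (1.6320, 1.8128, 0.8760)
ω' = (1.0000, -1.0067, -1.0743)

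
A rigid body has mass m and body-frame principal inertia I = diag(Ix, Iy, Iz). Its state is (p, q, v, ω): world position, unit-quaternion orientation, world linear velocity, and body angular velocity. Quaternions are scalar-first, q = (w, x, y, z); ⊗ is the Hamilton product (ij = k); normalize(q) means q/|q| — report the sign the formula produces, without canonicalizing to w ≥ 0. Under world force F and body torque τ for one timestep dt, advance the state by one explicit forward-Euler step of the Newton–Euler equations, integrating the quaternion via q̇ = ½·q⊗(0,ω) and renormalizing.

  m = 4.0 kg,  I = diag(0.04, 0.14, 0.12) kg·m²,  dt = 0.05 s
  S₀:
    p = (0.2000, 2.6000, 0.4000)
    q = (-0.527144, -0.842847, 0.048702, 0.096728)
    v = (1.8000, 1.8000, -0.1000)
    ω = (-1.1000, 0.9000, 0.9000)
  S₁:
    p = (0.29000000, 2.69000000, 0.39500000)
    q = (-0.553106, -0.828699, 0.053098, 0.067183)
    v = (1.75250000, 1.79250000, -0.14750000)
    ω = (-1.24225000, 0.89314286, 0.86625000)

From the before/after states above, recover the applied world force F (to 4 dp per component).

F = (-3.8000, -0.6000, -3.8000)

velocity change Δv = (-0.04750000, -0.00750000, -0.04750000)
F = m·Δv/dt = (-3.8000, -0.6000, -3.8000)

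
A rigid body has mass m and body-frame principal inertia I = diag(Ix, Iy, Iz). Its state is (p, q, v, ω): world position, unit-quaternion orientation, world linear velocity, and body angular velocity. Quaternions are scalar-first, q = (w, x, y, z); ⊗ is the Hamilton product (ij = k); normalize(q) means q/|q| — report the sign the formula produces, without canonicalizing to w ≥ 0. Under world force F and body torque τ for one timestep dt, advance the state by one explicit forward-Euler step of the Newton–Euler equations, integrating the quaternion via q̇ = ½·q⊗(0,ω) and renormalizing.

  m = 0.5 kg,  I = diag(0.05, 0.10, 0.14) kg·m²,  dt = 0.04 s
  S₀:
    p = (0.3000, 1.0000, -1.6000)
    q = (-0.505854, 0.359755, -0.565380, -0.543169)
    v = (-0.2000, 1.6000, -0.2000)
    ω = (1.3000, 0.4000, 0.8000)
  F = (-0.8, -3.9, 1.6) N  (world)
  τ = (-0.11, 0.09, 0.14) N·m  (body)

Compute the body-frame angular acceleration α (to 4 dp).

ω×(Iω) gyroscopic = (0.0128, -0.0936, 0.0260)
(τ − ω×Iω)/I = (-2.4560, 1.8360, 0.8143)

α = (-2.4560, 1.8360, 0.8143)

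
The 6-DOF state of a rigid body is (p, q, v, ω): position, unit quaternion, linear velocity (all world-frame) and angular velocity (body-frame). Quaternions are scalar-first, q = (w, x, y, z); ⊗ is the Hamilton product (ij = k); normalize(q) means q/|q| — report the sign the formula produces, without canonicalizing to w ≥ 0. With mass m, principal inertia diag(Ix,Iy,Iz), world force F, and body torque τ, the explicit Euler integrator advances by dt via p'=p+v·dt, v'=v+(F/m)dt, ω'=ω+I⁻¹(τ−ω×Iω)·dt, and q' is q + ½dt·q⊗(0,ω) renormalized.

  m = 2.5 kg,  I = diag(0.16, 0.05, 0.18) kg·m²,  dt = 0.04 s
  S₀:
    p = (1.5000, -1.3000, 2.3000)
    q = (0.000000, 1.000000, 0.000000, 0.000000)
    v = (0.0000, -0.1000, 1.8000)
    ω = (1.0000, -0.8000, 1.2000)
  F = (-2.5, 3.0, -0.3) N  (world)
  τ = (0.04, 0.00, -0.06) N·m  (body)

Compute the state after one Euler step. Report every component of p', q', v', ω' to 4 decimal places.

ω×(Iω) gyroscopic = (-0.1248, -0.0240, 0.0880)
(τ − ω×Iω)/I = (1.0300, 0.4800, -0.8222)
ω' = ω + α·dt = (1.0412, -0.7808, 1.1671)
Hamilton product q⊗(0,ω) = (-1.0000000, 0.0000000, -1.2000000, -0.8000000)
q + ½dt·q⊗(0,ω), renormalized = (-0.0200, 0.9994, -0.0240, -0.0160)
p' = p + v·dt = (1.5000, -1.3040, 2.3720)
v + (F/m)dt = (-0.0400, -0.0520, 1.7952)

p' = (1.5000, -1.3040, 2.3720)
q' = (-0.0200, 0.9994, -0.0240, -0.0160)
v' = (-0.0400, -0.0520, 1.7952)
ω' = (1.0412, -0.7808, 1.1671)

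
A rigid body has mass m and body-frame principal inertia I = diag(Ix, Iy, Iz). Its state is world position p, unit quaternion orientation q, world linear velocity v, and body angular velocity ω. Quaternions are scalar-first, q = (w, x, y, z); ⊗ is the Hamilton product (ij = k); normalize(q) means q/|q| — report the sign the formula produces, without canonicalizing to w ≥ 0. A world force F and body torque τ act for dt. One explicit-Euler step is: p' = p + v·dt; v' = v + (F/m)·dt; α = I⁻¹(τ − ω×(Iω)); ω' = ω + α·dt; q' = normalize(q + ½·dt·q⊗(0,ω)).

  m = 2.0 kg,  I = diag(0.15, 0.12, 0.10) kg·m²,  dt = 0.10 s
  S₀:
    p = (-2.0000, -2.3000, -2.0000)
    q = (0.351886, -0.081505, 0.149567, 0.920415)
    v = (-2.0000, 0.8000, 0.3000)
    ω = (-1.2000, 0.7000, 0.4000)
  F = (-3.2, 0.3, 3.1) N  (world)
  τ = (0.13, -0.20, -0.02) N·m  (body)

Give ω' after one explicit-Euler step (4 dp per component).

(τ − ω×Iω)/I = (0.9040, -1.4667, -0.4520)
ω' = ω + α·dt = (-1.1096, 0.5533, 0.3548)

ω' = (-1.1096, 0.5533, 0.3548)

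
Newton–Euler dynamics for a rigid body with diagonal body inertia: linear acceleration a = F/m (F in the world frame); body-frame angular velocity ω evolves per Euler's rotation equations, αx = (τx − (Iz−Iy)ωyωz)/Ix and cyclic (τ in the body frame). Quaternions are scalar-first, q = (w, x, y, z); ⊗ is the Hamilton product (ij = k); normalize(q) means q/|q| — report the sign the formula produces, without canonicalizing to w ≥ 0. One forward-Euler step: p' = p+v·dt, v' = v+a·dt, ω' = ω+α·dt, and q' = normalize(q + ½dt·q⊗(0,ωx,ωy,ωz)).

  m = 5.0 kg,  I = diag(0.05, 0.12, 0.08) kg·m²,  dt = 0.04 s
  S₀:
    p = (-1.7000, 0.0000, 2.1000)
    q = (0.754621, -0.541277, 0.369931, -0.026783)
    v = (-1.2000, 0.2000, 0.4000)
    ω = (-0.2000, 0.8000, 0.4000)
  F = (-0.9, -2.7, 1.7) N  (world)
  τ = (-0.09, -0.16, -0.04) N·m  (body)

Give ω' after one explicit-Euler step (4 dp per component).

ω×(Iω) gyroscopic = (-0.0128, 0.0024, -0.0112)
(τ − ω×Iω)/I = (-1.5440, -1.3533, -0.3600)
new body rate ω' = (-0.2618, 0.7459, 0.3856)

ω' = (-0.2618, 0.7459, 0.3856)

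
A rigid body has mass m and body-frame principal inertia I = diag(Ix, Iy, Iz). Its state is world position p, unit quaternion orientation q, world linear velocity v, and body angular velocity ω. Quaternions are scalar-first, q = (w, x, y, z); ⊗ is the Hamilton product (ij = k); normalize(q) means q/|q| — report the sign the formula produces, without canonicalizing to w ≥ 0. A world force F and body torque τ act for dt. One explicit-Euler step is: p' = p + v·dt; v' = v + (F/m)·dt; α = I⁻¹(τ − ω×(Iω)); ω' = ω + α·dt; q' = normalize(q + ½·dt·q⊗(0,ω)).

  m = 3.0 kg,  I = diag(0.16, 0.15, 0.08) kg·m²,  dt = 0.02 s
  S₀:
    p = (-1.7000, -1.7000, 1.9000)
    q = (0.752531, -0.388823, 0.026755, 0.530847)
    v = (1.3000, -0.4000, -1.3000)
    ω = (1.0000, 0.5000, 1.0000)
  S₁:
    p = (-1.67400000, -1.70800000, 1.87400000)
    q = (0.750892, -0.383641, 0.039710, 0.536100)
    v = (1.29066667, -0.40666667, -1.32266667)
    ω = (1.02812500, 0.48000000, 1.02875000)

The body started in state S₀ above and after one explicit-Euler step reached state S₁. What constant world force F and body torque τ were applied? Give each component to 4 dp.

F = (-1.4000, -1.0000, -3.4000)
τ = (0.1900, -0.0700, 0.1100)

Δω = ω₁−ω₀ = (0.02812500, -0.02000000, 0.02875000)
τ = I·(Δω/dt) + ω₀×(Iω₀) = (0.1900, -0.0700, 0.1100)
v₁ − v₀ = (-0.00933333, -0.00666667, -0.02266667)
applied force F = (-1.4000, -1.0000, -3.4000)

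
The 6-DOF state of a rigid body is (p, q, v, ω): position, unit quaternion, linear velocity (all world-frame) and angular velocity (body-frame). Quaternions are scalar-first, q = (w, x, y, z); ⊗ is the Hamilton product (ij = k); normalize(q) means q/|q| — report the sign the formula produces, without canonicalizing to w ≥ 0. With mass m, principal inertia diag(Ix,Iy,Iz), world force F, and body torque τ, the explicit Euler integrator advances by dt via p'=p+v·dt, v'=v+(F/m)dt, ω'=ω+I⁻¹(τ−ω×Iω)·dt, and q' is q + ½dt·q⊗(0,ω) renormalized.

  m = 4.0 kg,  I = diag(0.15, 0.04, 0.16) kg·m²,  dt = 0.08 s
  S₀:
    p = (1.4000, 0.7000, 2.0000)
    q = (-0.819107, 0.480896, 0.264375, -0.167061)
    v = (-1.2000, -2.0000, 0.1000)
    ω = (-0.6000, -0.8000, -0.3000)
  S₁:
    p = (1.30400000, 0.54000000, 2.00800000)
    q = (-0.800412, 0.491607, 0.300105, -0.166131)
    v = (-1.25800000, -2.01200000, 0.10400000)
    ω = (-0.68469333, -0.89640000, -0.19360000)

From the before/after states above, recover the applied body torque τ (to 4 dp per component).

τ = (-0.1300, -0.0500, 0.1600)

rate change Δω = (-0.08469333, -0.09640000, 0.10640000)
gyro term ω₀×Iω₀ = (0.0288, -0.0018, -0.0528)
applied torque τ = (-0.1300, -0.0500, 0.1600)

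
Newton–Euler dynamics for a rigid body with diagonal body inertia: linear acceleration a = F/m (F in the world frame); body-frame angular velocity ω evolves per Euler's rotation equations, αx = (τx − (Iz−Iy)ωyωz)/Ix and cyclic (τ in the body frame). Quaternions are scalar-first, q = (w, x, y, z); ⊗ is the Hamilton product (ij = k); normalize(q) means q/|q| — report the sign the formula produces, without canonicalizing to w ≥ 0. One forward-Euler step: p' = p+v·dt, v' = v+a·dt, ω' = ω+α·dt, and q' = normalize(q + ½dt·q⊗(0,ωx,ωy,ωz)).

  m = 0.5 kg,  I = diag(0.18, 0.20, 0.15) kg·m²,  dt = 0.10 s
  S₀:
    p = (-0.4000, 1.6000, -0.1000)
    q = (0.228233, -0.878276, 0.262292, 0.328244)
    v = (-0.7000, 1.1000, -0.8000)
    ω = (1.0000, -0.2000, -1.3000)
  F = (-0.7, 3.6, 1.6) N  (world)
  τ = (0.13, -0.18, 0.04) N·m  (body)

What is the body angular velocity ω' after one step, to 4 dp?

ω×(Iω) gyroscopic = (-0.0130, -0.0390, -0.0040)
(τ − ω×Iω)/I = (0.7944, -0.7050, 0.2933)
new body rate ω' = (1.0794, -0.2705, -1.2707)

ω' = (1.0794, -0.2705, -1.2707)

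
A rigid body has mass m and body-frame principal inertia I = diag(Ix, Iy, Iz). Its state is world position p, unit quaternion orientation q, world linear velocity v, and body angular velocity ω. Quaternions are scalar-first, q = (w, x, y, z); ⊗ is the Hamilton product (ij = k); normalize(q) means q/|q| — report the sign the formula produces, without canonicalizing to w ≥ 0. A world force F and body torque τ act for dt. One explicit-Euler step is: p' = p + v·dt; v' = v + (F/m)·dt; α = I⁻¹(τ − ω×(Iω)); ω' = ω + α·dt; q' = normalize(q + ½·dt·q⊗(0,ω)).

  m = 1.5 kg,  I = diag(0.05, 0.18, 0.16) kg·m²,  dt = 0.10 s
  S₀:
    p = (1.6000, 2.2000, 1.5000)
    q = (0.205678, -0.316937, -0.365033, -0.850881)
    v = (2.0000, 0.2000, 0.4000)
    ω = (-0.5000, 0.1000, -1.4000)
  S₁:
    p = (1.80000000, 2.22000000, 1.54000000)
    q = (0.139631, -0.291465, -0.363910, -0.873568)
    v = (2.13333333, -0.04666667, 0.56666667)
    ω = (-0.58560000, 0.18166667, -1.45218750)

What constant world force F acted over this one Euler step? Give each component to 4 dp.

F = (2.0000, -3.7000, 2.5000)

velocity change Δv = (0.13333333, -0.24666667, 0.16666667)
applied force F = (2.0000, -3.7000, 2.5000)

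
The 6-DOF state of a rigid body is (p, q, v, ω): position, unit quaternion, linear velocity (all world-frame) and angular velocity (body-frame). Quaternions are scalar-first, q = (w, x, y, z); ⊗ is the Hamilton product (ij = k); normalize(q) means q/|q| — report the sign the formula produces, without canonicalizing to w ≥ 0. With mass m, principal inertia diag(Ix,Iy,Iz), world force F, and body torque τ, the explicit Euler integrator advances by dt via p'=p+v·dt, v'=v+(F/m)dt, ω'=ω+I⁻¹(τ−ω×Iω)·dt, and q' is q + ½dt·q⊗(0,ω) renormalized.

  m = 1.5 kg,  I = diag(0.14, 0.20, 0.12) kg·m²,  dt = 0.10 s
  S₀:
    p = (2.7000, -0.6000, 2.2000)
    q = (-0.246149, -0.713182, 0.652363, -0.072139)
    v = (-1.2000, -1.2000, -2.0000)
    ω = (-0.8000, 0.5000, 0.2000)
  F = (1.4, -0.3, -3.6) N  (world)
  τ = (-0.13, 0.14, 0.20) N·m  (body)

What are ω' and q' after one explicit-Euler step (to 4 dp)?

precession coupling ω×(Iω) = (-0.0080, -0.0032, -0.0240)
angular accel α = (-0.8714, 0.7160, 1.8667)
ω' = ω + α·dt = (-0.8871, 0.5716, 0.3867)
2q̇ = q⊗(0,ω) = (-0.8822993, 0.3634613, 0.0772731, 0.1160696)
updated quaternion q' = (-0.2899, -0.6942, 0.6555, -0.0663)

ω' = (-0.8871, 0.5716, 0.3867)
q' = (-0.2899, -0.6942, 0.6555, -0.0663)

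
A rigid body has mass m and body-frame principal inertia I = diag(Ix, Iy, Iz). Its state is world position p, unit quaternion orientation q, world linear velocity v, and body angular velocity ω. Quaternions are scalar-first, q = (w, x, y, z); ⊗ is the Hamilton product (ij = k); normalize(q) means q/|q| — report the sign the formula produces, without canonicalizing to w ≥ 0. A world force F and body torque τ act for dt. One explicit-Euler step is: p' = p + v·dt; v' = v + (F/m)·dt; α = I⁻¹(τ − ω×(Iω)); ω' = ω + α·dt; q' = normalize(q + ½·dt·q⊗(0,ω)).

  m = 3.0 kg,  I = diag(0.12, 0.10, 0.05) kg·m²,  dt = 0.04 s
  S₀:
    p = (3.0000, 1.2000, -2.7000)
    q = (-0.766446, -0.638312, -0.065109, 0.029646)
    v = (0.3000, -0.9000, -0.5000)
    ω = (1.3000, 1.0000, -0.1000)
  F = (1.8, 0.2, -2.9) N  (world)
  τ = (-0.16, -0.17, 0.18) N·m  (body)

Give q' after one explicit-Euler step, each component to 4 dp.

2q̇ = q⊗(0,ω) = (0.8978792, -1.0195149, -0.7917374, -0.4770257)
q + ½dt·q⊗(0,ω), renormalized = (-0.7481, -0.6583, -0.0809, 0.0201)

q' = (-0.7481, -0.6583, -0.0809, 0.0201)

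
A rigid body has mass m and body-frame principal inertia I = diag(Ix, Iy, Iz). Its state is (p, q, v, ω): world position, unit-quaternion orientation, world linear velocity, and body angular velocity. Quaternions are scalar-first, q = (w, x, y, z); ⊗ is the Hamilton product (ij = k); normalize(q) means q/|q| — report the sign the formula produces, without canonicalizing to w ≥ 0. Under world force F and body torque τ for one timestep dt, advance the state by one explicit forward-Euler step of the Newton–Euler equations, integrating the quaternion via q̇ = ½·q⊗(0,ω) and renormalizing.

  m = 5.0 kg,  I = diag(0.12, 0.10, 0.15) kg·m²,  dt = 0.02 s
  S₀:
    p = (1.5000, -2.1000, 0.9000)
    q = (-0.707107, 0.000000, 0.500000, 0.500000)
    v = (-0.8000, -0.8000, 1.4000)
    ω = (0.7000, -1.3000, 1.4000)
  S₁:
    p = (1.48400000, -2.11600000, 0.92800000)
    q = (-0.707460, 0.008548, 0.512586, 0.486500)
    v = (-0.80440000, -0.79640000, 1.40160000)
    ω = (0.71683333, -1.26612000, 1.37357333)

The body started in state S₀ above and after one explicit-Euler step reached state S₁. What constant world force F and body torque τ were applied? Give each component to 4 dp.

ω₁ − ω₀ = (0.01683333, 0.03388000, -0.02642667)
I·α + gyro = (0.0100, 0.1400, -0.1800)
Δv = v₁−v₀ = (-0.00440000, 0.00360000, 0.00160000)
F = m·Δv/dt = (-1.1000, 0.9000, 0.4000)

F = (-1.1000, 0.9000, 0.4000)
τ = (0.0100, 0.1400, -0.1800)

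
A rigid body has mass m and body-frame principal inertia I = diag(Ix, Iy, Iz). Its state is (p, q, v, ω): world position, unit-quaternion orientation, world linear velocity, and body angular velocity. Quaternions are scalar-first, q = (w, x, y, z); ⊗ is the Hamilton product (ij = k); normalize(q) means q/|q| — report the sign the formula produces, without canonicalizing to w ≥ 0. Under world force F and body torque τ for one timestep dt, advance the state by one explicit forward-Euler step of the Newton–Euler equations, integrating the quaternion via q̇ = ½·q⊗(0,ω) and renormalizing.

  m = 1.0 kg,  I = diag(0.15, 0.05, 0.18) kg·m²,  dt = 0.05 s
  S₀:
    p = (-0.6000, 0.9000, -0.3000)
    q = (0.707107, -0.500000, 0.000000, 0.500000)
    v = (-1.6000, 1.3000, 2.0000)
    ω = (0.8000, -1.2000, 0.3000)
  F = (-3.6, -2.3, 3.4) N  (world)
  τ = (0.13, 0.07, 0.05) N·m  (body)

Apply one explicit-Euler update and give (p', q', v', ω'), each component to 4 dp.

p' = (-0.6800, 0.9650, -0.2000)
q' = (0.7129, -0.4705, -0.0075, 0.5200)
v' = (-1.7800, 1.1850, 2.1700)
ω' = (0.8589, -1.1228, 0.2872)

ω×(Iω) gyroscopic = (-0.0468, -0.0072, 0.0960)
(τ − ω×Iω)/I = (1.1787, 1.5440, -0.2556)
new body rate ω' = (0.8589, -1.1228, 0.2872)
Hamilton product q⊗(0,ω) = (0.2500000, 1.1656856, -0.2985284, 0.8121321)
updated quaternion q' = (0.7129, -0.4705, -0.0075, 0.5200)
new position p' = (-0.6800, 0.9650, -0.2000)
new velocity v' = (-1.7800, 1.1850, 2.1700)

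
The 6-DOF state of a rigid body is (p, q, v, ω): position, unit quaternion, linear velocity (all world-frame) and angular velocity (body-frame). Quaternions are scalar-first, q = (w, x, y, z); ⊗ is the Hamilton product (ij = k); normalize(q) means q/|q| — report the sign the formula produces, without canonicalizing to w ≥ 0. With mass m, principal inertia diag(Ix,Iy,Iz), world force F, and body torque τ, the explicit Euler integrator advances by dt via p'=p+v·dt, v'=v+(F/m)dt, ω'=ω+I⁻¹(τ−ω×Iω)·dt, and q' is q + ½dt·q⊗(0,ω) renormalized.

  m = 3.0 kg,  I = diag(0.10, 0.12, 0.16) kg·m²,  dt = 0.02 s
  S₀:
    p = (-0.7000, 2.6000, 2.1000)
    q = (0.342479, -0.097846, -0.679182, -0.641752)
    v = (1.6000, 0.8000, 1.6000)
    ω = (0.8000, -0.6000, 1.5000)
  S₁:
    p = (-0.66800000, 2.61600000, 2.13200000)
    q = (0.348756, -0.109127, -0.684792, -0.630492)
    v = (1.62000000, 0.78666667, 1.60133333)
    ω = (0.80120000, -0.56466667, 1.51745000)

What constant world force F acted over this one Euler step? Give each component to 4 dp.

velocity change Δv = (0.02000000, -0.01333333, 0.00133333)
applied force F = (3.0000, -2.0000, 0.2000)

F = (3.0000, -2.0000, 0.2000)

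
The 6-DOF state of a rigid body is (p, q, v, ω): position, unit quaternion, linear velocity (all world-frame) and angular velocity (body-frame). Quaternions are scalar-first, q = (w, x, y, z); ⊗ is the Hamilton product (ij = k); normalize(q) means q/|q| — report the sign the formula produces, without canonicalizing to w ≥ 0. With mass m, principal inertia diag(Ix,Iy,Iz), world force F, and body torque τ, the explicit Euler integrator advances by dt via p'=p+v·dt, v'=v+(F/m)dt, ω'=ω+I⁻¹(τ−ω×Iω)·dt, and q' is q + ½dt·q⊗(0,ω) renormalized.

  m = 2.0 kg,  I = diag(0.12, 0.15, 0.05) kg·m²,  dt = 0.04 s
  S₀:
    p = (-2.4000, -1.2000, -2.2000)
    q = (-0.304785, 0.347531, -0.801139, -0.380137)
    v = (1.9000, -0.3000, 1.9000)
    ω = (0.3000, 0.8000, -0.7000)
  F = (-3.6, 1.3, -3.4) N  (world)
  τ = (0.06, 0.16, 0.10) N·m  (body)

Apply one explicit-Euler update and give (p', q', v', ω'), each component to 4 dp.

p' = (-2.3240, -1.2120, -2.1240)
q' = (-0.2993, 0.3629, -0.8032, -0.3654)
v' = (1.8280, -0.2740, 1.8320)
ω' = (0.3013, 0.8466, -0.6258)

p + v·dt = (-2.3240, -1.2120, -2.1240)
v + (F/m)dt = (1.8280, -0.2740, 1.8320)
(τ − ω×Iω)/I = (0.0333, 1.1647, 1.8560)
ω' = ω + α·dt = (0.3013, 0.8466, -0.6258)
Hamilton product q⊗(0,ω) = (0.2705560, 0.7734714, -0.1145974, 0.7317160)
q' = normalize(q + ½dt·q⊗(0,ω)) = (-0.2993, 0.3629, -0.8032, -0.3654)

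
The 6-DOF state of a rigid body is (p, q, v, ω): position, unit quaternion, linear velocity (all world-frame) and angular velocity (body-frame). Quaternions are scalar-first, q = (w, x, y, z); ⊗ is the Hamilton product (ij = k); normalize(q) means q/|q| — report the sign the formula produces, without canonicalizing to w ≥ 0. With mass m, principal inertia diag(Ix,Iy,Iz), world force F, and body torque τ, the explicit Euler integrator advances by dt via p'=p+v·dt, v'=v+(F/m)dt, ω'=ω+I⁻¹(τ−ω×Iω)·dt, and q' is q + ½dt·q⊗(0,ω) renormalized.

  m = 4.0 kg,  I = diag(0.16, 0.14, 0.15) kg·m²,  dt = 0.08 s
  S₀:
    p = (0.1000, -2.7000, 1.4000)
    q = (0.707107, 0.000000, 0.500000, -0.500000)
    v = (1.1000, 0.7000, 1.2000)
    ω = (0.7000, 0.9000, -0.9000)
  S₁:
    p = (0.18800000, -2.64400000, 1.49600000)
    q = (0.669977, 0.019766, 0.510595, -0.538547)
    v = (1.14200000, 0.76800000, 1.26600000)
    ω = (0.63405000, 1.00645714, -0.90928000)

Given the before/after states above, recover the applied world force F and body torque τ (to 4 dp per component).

ω₁ − ω₀ = (-0.06595000, 0.10645714, -0.00928000)
τ = I·(Δω/dt) + ω₀×(Iω₀) = (-0.1400, 0.1800, -0.0300)
v₁ − v₀ = (0.04200000, 0.06800000, 0.06600000)
applied force F = (2.1000, 3.4000, 3.3000)

F = (2.1000, 3.4000, 3.3000)
τ = (-0.1400, 0.1800, -0.0300)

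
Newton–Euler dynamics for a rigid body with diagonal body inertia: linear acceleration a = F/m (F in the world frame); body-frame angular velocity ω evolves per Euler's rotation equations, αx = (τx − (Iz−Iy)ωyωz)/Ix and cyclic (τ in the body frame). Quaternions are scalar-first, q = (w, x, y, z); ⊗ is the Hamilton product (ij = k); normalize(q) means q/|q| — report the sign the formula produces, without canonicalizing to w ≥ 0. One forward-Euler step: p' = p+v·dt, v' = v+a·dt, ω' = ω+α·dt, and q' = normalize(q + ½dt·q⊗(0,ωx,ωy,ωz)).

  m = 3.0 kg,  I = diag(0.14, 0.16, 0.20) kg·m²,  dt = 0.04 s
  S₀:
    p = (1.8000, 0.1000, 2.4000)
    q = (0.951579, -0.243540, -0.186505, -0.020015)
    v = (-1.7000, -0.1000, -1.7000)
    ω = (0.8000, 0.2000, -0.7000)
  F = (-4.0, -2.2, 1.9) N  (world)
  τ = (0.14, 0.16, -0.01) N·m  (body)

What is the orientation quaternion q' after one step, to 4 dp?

q' = (0.9557, -0.2256, -0.1864, -0.0313)

2q̇ = q⊗(0,ω) = (0.2181225, 0.8958197, 0.0038258, -0.5656093)
q' = normalize(q + ½dt·q⊗(0,ω)) = (0.9557, -0.2256, -0.1864, -0.0313)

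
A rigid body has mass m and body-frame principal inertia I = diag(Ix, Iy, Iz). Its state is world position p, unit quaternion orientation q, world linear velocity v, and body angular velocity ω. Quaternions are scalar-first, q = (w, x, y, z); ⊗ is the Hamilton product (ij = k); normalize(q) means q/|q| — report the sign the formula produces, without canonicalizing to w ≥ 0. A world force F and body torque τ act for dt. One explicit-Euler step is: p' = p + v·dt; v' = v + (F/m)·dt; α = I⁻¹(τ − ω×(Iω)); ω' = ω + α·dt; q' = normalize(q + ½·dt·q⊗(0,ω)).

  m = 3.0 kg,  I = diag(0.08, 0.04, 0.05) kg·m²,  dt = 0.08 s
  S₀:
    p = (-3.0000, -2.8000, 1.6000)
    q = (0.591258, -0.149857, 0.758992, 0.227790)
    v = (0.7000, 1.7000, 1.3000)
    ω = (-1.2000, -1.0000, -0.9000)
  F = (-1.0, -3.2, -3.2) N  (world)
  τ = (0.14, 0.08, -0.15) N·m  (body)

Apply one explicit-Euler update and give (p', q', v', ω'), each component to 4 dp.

angular accel α = (1.6375, 1.1900, -2.0400)
new body rate ω' = (-1.0690, -0.9048, -1.0632)
2q̇ = q⊗(0,ω) = (0.7841746, -1.1648124, -0.9994773, 0.5285152)
q + ½dt·q⊗(0,ω), renormalized = (0.6210, -0.1959, 0.7172, 0.2483)
p' = p + v·dt = (-2.9440, -2.6640, 1.7040)
v' = v + a·dt = (0.6733, 1.6147, 1.2147)

p' = (-2.9440, -2.6640, 1.7040)
q' = (0.6210, -0.1959, 0.7172, 0.2483)
v' = (0.6733, 1.6147, 1.2147)
ω' = (-1.0690, -0.9048, -1.0632)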